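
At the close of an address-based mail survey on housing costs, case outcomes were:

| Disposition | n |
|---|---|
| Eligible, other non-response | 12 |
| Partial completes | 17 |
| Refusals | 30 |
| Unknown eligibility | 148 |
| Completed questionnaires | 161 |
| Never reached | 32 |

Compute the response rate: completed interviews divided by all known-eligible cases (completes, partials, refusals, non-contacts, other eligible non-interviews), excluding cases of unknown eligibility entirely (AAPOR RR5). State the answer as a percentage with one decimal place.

Num → 161
Base → 161 + 17 + 30 + 32 + 12 = 252
RR5 = 161 / 252 = 0.6389

63.9%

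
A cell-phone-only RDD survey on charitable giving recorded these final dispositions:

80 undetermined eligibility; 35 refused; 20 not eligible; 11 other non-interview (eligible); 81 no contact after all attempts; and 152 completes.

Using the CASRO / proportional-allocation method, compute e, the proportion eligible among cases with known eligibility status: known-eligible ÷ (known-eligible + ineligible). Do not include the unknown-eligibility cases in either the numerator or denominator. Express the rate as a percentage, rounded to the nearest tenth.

Determined eligible: 152 + 35 + 81 + 11 = 279
e = 279 / (279 + 20) = 279 / 299 = 0.9331

93.3%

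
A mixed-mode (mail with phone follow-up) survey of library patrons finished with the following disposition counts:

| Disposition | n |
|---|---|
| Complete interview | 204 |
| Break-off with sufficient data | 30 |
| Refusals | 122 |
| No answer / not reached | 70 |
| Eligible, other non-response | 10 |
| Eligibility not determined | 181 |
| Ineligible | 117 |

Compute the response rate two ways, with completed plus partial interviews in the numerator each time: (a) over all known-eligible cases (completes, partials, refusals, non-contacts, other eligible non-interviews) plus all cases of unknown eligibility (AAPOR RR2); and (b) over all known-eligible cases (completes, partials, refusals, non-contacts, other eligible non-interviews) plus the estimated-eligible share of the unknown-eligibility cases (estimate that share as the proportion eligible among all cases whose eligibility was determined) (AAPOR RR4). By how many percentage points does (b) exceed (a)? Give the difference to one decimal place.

2.5

Numerator → 204 + 30 = 234
Denominator → 204 + 30 + 122 + 70 + 10 + 181 = 617
RR2 = 234 / 617 = 0.3793
Determined eligible → 204 + 30 + 122 + 70 + 10 = 436
e = 436 / (436 + 117) = 436 / 553 = 0.7884
Eligible share of unknowns → 0.7884 × 181 = 142.70
Denominator → 436 + 142.70 = 578.70
RR4 = 234 / 578.70 = 0.4044
Difference = 40.44 − 37.93 = 2.51 percentage points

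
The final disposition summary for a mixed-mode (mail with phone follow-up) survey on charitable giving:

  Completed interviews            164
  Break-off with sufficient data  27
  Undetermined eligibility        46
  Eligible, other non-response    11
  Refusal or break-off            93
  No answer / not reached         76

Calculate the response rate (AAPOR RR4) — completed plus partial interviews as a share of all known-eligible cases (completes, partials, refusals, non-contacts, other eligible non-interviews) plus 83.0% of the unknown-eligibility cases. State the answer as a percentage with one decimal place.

Top = 164 + 27 = 191
Known eligible = 164 + 27 + 93 + 76 + 11 = 371
e × U = 0.8300 × 46 = 38.18
Denom = 371 + 38.18 = 409.18
RR4 = 191 / 409.18 = 0.4668

46.7%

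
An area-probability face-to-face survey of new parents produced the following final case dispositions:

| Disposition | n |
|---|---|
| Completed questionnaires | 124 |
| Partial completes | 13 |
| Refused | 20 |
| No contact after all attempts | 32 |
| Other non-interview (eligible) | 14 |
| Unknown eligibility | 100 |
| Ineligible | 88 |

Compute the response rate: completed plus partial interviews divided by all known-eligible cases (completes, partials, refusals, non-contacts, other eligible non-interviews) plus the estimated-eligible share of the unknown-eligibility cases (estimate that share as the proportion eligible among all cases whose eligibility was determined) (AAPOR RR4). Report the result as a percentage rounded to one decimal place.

Numerator → 124 + 13 = 137
Determined eligible → 124 + 13 + 20 + 32 + 14 = 203
e = 203 / (203 + 88) = 203 / 291 = 0.6976
Estimated eligible among unknowns → 0.6976 × 100 = 69.76
Denominator → 203 + 69.76 = 272.76
RR4 = 137 / 272.76 = 0.5023

50.2%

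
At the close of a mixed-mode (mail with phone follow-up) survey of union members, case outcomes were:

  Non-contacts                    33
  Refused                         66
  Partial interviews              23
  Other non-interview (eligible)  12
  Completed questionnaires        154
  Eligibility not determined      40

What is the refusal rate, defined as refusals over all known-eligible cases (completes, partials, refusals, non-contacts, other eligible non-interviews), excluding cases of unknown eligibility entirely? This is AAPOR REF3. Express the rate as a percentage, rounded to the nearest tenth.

Numerator: 66
Base: 154 + 23 + 66 + 33 + 12 = 288
REF3 = 66 / 288 = 0.2292

22.9%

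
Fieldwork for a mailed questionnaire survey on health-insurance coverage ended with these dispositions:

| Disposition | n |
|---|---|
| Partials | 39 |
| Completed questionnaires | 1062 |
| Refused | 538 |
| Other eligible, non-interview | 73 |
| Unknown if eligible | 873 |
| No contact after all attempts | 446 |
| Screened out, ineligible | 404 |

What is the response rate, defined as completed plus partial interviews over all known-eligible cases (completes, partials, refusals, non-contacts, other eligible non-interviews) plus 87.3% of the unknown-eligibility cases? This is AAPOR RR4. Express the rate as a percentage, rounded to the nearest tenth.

37.7%

Top: 1062 + 39 = 1101
Known eligible: 1062 + 39 + 538 + 446 + 73 = 2158
e × U: 0.8730 × 873 = 762.13
Base: 2158 + 762.13 = 2920.13
RR4 = 1101 / 2920.13 = 0.3770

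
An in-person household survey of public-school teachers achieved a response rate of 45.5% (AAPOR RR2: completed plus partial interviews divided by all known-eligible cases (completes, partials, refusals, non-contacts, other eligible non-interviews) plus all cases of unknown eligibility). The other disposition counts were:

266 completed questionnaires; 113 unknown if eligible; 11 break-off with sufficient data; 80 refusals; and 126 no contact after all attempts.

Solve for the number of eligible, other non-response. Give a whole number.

Numerator → 266 + 11 = 277
RR2 = 277 / D = 0.455
D = 277 / 0.455 = 608.8
Other denominator terms total 596
eligible, other non-response = 608.8 − 596 ≈ 13

13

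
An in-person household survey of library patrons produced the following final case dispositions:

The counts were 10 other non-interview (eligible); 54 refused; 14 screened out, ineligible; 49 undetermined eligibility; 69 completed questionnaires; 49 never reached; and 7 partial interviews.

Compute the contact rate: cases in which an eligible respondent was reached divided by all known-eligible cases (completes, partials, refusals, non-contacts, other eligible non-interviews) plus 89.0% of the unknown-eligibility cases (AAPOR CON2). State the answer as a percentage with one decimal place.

60.2%

Numerator → 69 + 7 + 54 + 10 = 140
Known eligible → 69 + 7 + 54 + 49 + 10 = 189
Eligible share of unknowns → 0.8900 × 49 = 43.61
Denominator → 189 + 43.61 = 232.61
CON2 = 140 / 232.61 = 0.6019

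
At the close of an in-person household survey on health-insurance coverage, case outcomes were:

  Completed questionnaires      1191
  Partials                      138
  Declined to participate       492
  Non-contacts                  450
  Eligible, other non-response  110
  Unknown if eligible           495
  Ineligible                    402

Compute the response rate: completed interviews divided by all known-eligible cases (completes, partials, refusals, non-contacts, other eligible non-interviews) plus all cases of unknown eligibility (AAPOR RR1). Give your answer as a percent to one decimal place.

Top → 1191
Base → 1191 + 138 + 492 + 450 + 110 + 495 = 2876
RR1 = 1191 / 2876 = 0.4141

41.4%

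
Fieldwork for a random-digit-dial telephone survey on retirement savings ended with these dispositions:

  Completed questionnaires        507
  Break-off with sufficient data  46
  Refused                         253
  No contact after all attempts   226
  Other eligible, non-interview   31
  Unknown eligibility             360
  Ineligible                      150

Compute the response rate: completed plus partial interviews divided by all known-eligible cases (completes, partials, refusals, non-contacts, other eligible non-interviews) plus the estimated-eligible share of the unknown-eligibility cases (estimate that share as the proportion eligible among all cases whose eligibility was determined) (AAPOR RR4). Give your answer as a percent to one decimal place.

40.1%

Top = 507 + 46 = 553
Known eligible = 507 + 46 + 253 + 226 + 31 = 1063
e = 1063 / (1063 + 150) = 1063 / 1213 = 0.8763
Estimated eligible among unknowns = 0.8763 × 360 = 315.47
Denominator = 1063 + 315.47 = 1378.47
RR4 = 553 / 1378.47 = 0.4012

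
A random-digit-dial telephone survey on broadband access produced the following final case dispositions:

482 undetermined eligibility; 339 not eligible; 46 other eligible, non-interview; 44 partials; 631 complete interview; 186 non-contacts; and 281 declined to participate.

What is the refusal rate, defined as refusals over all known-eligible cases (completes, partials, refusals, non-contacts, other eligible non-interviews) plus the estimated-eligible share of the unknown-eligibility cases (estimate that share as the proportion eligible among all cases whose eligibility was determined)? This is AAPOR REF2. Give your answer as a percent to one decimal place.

18.0%

Num: 281
Known eligible: 631 + 44 + 281 + 186 + 46 = 1188
e = 1188 / (1188 + 339) = 1188 / 1527 = 0.7780
e × U: 0.7780 × 482 = 375.00
Denominator: 1188 + 375.00 = 1563.00
REF2 = 281 / 1563.00 = 0.1798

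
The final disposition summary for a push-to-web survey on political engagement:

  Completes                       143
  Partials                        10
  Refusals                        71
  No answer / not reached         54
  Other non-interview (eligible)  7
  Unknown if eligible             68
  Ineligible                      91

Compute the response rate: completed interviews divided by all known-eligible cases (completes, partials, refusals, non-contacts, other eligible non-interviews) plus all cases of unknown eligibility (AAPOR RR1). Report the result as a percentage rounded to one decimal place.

40.5%

Num → 143
Base → 143 + 10 + 71 + 54 + 7 + 68 = 353
RR1 = 143 / 353 = 0.4051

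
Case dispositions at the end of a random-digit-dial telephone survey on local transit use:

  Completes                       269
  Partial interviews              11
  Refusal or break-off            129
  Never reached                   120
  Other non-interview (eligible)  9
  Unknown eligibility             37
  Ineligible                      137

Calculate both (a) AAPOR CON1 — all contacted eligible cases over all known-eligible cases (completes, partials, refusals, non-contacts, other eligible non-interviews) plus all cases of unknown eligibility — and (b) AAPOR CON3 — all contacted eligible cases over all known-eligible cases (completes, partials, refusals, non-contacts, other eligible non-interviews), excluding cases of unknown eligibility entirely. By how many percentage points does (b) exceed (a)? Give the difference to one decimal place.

5.0

Num → 269 + 11 + 129 + 9 = 418
Denominator → 269 + 11 + 129 + 120 + 9 + 37 = 575
CON1 = 418 / 575 = 0.7270
Denominator → 269 + 11 + 129 + 120 + 9 = 538
CON3 = 418 / 538 = 0.7770
Difference = 77.70 − 72.70 = 5.00 percentage points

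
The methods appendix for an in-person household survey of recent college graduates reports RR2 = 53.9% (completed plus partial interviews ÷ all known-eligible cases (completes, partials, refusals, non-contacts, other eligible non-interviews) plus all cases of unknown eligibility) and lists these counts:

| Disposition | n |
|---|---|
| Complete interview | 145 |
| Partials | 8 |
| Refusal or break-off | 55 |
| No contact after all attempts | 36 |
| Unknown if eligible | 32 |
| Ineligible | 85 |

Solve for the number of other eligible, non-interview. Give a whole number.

Numerator = 145 + 8 = 153
RR2 = 153 / D = 0.539
D = 153 / 0.539 = 283.9
Remaining denominator categories sum to 276
other eligible, non-interview = 283.9 − 276 ≈ 8

8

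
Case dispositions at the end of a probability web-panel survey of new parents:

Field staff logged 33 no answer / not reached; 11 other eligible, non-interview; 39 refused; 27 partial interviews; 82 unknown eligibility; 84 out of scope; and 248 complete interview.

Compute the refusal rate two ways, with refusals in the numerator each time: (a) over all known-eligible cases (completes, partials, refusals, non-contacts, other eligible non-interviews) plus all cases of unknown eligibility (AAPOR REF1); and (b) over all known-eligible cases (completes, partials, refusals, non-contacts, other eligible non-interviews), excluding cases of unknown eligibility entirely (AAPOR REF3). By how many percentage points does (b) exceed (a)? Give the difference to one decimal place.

2.0

Top: 39
Base: 248 + 27 + 39 + 33 + 11 + 82 = 440
REF1 = 39 / 440 = 0.0886
Base: 248 + 27 + 39 + 33 + 11 = 358
REF3 = 39 / 358 = 0.1089
Difference = 10.89 − 8.86 = 2.03 percentage points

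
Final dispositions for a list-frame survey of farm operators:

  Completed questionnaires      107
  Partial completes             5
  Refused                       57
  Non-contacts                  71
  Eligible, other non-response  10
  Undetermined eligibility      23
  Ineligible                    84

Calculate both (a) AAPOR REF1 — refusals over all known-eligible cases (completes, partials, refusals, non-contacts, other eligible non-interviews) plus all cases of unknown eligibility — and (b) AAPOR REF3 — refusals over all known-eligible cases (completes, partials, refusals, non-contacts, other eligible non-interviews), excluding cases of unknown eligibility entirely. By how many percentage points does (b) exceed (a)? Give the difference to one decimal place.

Numerator: 57
Denominator: 107 + 5 + 57 + 71 + 10 + 23 = 273
REF1 = 57 / 273 = 0.2088
Denominator: 107 + 5 + 57 + 71 + 10 = 250
REF3 = 57 / 250 = 0.2280
Difference = 22.80 − 20.88 = 1.92 percentage points

1.9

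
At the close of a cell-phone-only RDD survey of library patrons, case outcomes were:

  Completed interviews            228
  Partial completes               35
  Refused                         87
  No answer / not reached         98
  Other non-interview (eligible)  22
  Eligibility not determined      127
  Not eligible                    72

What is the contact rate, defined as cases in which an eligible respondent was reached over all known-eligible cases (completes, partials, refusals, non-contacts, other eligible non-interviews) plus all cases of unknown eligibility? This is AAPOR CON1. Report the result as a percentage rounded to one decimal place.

Top: 228 + 35 + 87 + 22 = 372
Denom: 228 + 35 + 87 + 98 + 22 + 127 = 597
CON1 = 372 / 597 = 0.6231

62.3%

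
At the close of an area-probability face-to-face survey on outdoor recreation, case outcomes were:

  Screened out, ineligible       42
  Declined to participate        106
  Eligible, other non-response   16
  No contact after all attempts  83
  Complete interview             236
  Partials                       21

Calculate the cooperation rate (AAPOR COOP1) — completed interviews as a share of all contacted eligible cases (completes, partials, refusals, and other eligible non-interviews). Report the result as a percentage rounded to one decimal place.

62.3%

Top: 236
Denominator: 236 + 21 + 106 + 16 = 379
COOP1 = 236 / 379 = 0.6227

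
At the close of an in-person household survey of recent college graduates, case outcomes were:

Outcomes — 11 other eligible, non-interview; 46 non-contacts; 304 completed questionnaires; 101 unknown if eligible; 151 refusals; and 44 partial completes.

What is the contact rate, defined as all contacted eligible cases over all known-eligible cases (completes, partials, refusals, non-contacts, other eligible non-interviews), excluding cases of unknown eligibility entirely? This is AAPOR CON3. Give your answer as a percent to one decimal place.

91.7%

Num: 304 + 44 + 151 + 11 = 510
Base: 304 + 44 + 151 + 46 + 11 = 556
CON3 = 510 / 556 = 0.9173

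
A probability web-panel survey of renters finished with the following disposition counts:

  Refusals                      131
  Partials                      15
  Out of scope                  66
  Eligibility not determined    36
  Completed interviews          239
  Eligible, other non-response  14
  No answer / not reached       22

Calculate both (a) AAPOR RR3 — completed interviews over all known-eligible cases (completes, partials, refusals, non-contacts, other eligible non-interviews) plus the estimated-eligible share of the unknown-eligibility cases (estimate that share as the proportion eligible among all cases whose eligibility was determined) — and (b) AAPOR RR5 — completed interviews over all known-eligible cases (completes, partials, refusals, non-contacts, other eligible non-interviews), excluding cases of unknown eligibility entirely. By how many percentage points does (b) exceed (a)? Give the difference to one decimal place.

3.9

Num: 239
Determined eligible: 239 + 15 + 131 + 22 + 14 = 421
e = 421 / (421 + 66) = 421 / 487 = 0.8645
Eligible share of unknowns: 0.8645 × 36 = 31.12
Base: 421 + 31.12 = 452.12
RR3 = 239 / 452.12 = 0.5286
Base: 239 + 15 + 131 + 22 + 14 = 421
RR5 = 239 / 421 = 0.5677
Difference = 56.77 − 52.86 = 3.91 percentage points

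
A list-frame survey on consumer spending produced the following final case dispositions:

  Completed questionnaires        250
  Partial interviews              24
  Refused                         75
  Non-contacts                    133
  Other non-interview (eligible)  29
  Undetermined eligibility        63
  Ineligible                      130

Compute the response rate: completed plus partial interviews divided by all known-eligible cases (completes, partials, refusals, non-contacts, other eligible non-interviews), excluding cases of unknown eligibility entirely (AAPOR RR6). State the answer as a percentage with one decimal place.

Num: 250 + 24 = 274
Denominator: 250 + 24 + 75 + 133 + 29 = 511
RR6 = 274 / 511 = 0.5362

53.6%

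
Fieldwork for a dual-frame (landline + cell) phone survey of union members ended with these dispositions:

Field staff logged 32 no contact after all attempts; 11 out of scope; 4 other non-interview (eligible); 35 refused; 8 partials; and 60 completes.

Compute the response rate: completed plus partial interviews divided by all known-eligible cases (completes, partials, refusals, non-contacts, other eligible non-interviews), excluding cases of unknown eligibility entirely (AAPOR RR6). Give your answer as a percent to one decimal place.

48.9%

Top = 60 + 8 = 68
Denom = 60 + 8 + 35 + 32 + 4 = 139
RR6 = 68 / 139 = 0.4892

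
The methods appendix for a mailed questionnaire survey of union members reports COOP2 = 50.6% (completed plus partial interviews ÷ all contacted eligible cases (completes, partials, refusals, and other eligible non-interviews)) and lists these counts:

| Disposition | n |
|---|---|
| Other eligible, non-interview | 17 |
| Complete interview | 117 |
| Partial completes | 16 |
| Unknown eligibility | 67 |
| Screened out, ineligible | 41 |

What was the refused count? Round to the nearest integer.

Top → 117 + 16 = 133
COOP2 = 133 / D = 0.506
D = 133 / 0.506 = 262.8
Remaining denominator categories sum to 150
refused = 262.8 − 150 ≈ 113

113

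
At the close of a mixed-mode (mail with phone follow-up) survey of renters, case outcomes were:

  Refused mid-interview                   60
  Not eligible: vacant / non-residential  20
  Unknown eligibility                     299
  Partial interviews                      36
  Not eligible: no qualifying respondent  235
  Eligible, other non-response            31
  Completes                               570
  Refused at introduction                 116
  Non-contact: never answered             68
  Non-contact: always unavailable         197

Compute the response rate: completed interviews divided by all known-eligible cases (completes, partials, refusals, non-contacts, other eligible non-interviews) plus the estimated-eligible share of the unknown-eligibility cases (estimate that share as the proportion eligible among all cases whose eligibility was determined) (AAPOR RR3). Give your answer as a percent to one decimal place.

Refusal or break-off = 116 + 60 = 176
No contact after all attempts = 68 + 197 = 265
Ineligible = 235 + 20 = 255
Top: 570
Eligible (known): 570 + 36 + 176 + 265 + 31 = 1078
e = 1078 / (1078 + 255) = 1078 / 1333 = 0.8087
e × U: 0.8087 × 299 = 241.80
Denom: 1078 + 241.80 = 1319.80
RR3 = 570 / 1319.80 = 0.4319

43.2%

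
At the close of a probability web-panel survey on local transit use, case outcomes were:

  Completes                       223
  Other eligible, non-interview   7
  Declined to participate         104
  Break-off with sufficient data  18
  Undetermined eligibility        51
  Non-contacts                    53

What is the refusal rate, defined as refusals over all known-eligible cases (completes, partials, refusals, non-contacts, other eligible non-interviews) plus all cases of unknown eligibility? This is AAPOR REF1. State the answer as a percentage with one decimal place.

22.8%

Num: 104
Base: 223 + 18 + 104 + 53 + 7 + 51 = 456
REF1 = 104 / 456 = 0.2281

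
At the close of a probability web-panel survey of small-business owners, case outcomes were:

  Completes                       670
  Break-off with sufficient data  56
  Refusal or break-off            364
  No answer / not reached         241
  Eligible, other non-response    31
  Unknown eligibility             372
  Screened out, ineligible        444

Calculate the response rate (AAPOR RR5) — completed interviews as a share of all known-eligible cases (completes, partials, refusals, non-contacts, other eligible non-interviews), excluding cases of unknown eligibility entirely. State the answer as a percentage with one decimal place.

49.2%

Num: 670
Base: 670 + 56 + 364 + 241 + 31 = 1362
RR5 = 670 / 1362 = 0.4919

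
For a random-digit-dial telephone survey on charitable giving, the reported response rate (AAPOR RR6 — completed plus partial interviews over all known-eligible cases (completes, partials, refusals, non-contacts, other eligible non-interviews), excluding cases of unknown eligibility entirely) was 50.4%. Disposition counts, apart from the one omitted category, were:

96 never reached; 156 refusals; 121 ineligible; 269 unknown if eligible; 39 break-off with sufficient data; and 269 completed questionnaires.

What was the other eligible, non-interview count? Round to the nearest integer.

Num → 269 + 39 = 308
RR6 = 308 / D = 0.504
D = 308 / 0.504 = 611.1
Remaining denominator categories sum to 560
other eligible, non-interview = 611.1 − 560 ≈ 51

51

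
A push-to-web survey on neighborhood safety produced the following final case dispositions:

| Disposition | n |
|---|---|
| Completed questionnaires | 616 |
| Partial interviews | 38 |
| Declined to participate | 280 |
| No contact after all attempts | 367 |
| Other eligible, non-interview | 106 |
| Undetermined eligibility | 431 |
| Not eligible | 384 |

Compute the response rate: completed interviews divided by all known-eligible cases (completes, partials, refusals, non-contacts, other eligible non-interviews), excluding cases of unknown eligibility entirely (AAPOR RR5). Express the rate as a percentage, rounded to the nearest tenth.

43.8%

Top = 616
Base = 616 + 38 + 280 + 367 + 106 = 1407
RR5 = 616 / 1407 = 0.4378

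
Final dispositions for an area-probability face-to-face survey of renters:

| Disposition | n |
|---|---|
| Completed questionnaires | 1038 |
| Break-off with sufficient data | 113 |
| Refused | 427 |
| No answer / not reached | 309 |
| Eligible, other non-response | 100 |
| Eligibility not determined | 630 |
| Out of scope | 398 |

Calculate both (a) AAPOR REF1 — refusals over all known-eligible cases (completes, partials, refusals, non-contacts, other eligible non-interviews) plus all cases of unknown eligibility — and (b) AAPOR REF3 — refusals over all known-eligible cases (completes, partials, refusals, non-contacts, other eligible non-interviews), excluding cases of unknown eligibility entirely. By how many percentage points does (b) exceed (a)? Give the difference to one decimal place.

5.2

Num: 427
Base: 1038 + 113 + 427 + 309 + 100 + 630 = 2617
REF1 = 427 / 2617 = 0.1632
Base: 1038 + 113 + 427 + 309 + 100 = 1987
REF3 = 427 / 1987 = 0.2149
Difference = 21.49 − 16.32 = 5.17 percentage points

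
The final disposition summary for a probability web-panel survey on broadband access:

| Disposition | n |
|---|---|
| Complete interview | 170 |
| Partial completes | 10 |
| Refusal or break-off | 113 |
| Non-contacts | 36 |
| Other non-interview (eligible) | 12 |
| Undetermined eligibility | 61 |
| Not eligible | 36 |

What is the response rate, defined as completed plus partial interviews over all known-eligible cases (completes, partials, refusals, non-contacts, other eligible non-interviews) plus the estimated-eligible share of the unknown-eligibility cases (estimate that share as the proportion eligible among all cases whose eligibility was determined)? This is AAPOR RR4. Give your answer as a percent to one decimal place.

45.4%

Num → 170 + 10 = 180
Eligible (known) → 170 + 10 + 113 + 36 + 12 = 341
e = 341 / (341 + 36) = 341 / 377 = 0.9045
Estimated eligible among unknowns → 0.9045 × 61 = 55.17
Denominator → 341 + 55.17 = 396.17
RR4 = 180 / 396.17 = 0.4544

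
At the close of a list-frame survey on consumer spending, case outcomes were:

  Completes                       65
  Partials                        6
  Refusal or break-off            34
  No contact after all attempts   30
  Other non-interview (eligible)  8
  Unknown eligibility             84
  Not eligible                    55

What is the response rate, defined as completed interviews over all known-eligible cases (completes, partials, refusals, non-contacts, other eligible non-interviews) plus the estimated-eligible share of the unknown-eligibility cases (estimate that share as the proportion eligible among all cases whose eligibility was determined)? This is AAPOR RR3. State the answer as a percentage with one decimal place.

31.9%

Top: 65
Known eligible: 65 + 6 + 34 + 30 + 8 = 143
e = 143 / (143 + 55) = 143 / 198 = 0.7222
Estimated eligible among unknowns: 0.7222 × 84 = 60.66
Denom: 143 + 60.66 = 203.66
RR3 = 65 / 203.66 = 0.3192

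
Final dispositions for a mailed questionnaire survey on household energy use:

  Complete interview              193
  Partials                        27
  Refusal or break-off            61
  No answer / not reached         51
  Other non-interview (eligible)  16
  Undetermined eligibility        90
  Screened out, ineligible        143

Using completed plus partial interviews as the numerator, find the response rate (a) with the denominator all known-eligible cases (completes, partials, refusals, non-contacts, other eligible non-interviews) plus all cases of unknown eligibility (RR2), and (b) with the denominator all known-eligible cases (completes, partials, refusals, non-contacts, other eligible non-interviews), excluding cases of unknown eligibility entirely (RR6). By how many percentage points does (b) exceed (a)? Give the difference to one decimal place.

13.0

Numerator = 193 + 27 = 220
Denominator = 193 + 27 + 61 + 51 + 16 + 90 = 438
RR2 = 220 / 438 = 0.5023
Denominator = 193 + 27 + 61 + 51 + 16 = 348
RR6 = 220 / 348 = 0.6322
Difference = 63.22 − 50.23 = 12.99 percentage points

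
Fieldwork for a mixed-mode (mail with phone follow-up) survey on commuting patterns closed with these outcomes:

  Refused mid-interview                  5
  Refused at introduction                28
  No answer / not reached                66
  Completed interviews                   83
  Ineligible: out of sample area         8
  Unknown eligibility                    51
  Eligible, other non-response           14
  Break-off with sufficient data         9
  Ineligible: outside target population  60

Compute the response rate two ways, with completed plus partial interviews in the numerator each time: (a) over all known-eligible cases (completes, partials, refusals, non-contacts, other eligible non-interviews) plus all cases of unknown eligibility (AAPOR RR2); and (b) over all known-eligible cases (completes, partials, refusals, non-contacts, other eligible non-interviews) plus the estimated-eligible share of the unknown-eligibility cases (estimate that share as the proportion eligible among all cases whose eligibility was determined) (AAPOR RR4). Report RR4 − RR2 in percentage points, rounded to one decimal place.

1.9

Declined to participate = 28 + 5 = 33
Out of scope = 60 + 8 = 68
Numerator → 83 + 9 = 92
Denom → 83 + 9 + 33 + 66 + 14 + 51 = 256
RR2 = 92 / 256 = 0.3594
Determined eligible → 83 + 9 + 33 + 66 + 14 = 205
e = 205 / (205 + 68) = 205 / 273 = 0.7509
e × U → 0.7509 × 51 = 38.30
Denom → 205 + 38.30 = 243.30
RR4 = 92 / 243.30 = 0.3781
Difference = 37.81 − 35.94 = 1.87 percentage points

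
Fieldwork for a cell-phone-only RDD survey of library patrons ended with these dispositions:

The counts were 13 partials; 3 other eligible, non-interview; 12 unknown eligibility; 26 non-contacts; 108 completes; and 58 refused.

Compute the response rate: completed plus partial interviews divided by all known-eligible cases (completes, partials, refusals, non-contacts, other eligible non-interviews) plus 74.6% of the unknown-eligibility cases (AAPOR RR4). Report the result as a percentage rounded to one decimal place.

55.8%

Num = 108 + 13 = 121
Determined eligible = 108 + 13 + 58 + 26 + 3 = 208
e × U = 0.7460 × 12 = 8.95
Base = 208 + 8.95 = 216.95
RR4 = 121 / 216.95 = 0.5577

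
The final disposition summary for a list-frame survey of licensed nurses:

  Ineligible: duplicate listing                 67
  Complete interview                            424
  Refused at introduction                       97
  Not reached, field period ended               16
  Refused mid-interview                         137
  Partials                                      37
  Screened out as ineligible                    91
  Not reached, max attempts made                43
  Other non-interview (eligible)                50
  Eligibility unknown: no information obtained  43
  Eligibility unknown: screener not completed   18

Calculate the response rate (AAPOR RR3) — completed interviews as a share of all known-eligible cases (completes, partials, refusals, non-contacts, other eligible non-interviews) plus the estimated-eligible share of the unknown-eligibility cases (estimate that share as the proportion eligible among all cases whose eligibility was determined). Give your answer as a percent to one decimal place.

49.6%

Declined to participate = 97 + 137 = 234
No contact after all attempts = 16 + 43 = 59
Undetermined eligibility = 18 + 43 = 61
Screened out, ineligible = 91 + 67 = 158
Numerator → 424
Known eligible → 424 + 37 + 234 + 59 + 50 = 804
e = 804 / (804 + 158) = 804 / 962 = 0.8358
e × U → 0.8358 × 61 = 50.98
Denom → 804 + 50.98 = 854.98
RR3 = 424 / 854.98 = 0.4959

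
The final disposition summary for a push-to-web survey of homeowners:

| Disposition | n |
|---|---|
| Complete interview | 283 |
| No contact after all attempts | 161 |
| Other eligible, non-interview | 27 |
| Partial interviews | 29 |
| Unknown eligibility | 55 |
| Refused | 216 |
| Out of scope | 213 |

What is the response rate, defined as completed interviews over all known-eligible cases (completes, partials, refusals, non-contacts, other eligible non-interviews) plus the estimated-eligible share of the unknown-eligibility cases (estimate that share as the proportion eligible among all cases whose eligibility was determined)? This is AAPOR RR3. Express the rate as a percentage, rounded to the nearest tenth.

37.3%

Num = 283
Determined eligible = 283 + 29 + 216 + 161 + 27 = 716
e = 716 / (716 + 213) = 716 / 929 = 0.7707
Eligible share of unknowns = 0.7707 × 55 = 42.39
Denom = 716 + 42.39 = 758.39
RR3 = 283 / 758.39 = 0.3732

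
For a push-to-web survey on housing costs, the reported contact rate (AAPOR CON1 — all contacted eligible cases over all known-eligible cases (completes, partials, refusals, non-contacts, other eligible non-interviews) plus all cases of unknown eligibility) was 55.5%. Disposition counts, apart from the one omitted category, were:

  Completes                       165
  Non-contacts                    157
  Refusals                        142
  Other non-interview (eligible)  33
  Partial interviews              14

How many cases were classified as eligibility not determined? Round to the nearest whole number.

127

Top: 165 + 14 + 142 + 33 = 354
CON1 = 354 / D = 0.555
D = 354 / 0.555 = 637.8
Other denominator terms total 511
eligibility not determined = 637.8 − 511 ≈ 127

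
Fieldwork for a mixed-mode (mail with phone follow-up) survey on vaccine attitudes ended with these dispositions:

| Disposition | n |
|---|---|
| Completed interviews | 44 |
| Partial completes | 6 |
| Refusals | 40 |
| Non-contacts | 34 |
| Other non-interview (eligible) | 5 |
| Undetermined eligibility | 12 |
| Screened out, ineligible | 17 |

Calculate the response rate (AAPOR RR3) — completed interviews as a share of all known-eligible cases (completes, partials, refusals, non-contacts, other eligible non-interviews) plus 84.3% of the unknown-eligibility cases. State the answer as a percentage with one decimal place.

Top: 44
Determined eligible: 44 + 6 + 40 + 34 + 5 = 129
Eligible share of unknowns: 0.8430 × 12 = 10.12
Denominator: 129 + 10.12 = 139.12
RR3 = 44 / 139.12 = 0.3163

31.6%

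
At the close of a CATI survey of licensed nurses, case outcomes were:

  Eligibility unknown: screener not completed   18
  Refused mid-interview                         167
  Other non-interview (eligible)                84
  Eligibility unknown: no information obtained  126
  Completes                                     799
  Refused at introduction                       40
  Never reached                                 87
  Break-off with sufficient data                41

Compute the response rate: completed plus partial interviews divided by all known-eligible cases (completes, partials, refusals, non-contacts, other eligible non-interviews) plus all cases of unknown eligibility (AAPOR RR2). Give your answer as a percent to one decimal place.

61.7%

Refusals = 40 + 167 = 207
Eligibility not determined = 18 + 126 = 144
Num → 799 + 41 = 840
Denom → 799 + 41 + 207 + 87 + 84 + 144 = 1362
RR2 = 840 / 1362 = 0.6167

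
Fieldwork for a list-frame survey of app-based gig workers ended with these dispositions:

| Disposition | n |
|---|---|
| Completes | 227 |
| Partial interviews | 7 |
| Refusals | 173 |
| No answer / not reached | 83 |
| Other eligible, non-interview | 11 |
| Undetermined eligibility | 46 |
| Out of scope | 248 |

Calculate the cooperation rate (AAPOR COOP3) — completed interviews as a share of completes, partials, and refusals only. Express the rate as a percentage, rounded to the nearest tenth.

Numerator → 227
Denom → 227 + 7 + 173 = 407
COOP3 = 227 / 407 = 0.5577

55.8%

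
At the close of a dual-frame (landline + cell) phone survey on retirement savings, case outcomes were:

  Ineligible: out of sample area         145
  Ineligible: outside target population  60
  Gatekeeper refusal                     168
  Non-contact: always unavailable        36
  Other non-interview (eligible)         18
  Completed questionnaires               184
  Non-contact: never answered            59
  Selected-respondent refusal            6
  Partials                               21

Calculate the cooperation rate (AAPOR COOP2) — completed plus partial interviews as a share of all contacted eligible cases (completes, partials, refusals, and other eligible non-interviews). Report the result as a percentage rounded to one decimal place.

Declined to participate = 168 + 6 = 174
Never reached = 59 + 36 = 95
Ineligible = 60 + 145 = 205
Top → 184 + 21 = 205
Base → 184 + 21 + 174 + 18 = 397
COOP2 = 205 / 397 = 0.5164

51.6%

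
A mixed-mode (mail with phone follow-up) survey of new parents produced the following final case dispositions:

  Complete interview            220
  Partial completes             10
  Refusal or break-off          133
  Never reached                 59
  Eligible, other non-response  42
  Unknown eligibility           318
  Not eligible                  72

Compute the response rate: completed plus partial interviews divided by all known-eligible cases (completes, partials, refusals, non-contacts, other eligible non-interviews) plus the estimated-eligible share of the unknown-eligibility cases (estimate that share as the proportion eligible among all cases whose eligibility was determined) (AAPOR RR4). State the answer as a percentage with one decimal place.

31.1%

Num: 220 + 10 = 230
Eligible (known): 220 + 10 + 133 + 59 + 42 = 464
e = 464 / (464 + 72) = 464 / 536 = 0.8657
Estimated eligible among unknowns: 0.8657 × 318 = 275.29
Denominator: 464 + 275.29 = 739.29
RR4 = 230 / 739.29 = 0.3111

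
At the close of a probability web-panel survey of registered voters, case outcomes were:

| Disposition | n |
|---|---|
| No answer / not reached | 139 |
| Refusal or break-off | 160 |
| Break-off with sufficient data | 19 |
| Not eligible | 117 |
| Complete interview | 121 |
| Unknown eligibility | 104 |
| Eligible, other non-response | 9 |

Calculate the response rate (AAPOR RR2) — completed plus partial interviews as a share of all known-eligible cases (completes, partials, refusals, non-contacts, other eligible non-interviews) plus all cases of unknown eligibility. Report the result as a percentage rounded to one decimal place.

Num = 121 + 19 = 140
Denom = 121 + 19 + 160 + 139 + 9 + 104 = 552
RR2 = 140 / 552 = 0.2536

25.4%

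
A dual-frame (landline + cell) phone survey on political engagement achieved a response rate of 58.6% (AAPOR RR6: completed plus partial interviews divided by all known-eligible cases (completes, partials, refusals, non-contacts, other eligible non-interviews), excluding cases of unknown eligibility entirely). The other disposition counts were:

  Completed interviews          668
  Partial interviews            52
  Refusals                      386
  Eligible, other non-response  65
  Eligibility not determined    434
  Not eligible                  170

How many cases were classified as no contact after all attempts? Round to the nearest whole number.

58

Top = 668 + 52 = 720
RR6 = 720 / D = 0.586
D = 720 / 0.586 = 1228.7
Rest of base = 1171
no contact after all attempts = 1228.7 − 1171 ≈ 58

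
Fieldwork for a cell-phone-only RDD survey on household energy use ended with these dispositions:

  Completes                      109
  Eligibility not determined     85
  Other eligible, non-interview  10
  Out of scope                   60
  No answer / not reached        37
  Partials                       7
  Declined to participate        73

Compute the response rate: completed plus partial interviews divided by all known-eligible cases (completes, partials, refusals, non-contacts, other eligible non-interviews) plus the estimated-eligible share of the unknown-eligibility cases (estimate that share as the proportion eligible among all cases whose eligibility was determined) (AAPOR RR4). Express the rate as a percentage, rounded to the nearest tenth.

38.2%

Numerator: 109 + 7 = 116
Determined eligible: 109 + 7 + 73 + 37 + 10 = 236
e = 236 / (236 + 60) = 236 / 296 = 0.7973
Estimated eligible among unknowns: 0.7973 × 85 = 67.77
Base: 236 + 67.77 = 303.77
RR4 = 116 / 303.77 = 0.3819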